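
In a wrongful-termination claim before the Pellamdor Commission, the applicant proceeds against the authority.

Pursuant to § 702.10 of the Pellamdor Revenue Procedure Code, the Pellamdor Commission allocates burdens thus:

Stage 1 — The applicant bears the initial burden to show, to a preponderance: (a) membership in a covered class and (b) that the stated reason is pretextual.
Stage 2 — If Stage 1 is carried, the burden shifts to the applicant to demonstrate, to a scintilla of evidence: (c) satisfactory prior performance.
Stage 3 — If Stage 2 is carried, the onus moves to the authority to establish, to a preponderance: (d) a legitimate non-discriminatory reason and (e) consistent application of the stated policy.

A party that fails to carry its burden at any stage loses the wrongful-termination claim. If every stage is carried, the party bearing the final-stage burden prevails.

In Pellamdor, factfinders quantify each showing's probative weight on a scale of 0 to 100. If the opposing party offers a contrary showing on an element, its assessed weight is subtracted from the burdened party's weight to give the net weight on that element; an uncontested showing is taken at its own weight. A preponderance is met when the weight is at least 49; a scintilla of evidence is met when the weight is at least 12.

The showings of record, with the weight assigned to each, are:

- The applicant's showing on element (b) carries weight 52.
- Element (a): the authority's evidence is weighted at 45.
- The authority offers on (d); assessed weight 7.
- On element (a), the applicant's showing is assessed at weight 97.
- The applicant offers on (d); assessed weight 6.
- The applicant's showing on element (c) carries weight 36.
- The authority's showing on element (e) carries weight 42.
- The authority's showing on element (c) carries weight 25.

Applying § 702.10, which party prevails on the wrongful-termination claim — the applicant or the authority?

Stage 1 (applicant, a preponderance, weight is at least 49): (a) net 97−45=52 ≥ 49 — meets; (b) 52 ≥ 49 — meets.
  Stage 1 is satisfied; the applicant continues to bear the burden.
Stage 2 (applicant, a scintilla of evidence, weight is at least 12): (c) net 36−25=11 < 12 — fails.
  The applicant does not carry Stage 2.
The analysis ends at Stage 2; the authority prevails.

authority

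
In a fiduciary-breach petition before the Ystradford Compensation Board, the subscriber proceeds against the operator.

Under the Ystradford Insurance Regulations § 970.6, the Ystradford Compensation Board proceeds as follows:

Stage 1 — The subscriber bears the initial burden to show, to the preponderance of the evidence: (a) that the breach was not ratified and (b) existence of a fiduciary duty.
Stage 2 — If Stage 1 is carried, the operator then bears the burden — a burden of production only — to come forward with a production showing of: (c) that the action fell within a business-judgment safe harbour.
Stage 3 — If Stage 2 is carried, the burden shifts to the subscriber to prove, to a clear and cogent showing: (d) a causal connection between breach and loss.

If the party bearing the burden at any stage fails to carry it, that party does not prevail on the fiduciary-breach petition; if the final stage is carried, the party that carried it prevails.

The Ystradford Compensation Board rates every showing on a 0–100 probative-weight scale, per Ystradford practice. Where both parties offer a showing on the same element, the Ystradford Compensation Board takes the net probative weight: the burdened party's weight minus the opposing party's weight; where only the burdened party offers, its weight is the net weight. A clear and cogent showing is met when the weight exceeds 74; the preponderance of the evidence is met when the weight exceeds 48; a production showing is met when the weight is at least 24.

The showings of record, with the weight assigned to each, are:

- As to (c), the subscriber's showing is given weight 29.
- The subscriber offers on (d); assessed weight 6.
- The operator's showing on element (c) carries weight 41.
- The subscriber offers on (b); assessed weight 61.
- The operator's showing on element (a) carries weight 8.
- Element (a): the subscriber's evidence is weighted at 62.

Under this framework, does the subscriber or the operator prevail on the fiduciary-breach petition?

Stage 1 (subscriber, the preponderance of the evidence, weight exceeds 48): (a) net 62−8=54 > 48 — meets; (b) 61 > 48 — meets.
  All elements met. The burden passes to the operator.
Stage 2 (operator, a production showing, weight is at least 24): (c) net 41−29=12 < 24 — fails.
  The operator does not carry Stage 2.
The analysis ends at Stage 2; the subscriber prevails.

subscriber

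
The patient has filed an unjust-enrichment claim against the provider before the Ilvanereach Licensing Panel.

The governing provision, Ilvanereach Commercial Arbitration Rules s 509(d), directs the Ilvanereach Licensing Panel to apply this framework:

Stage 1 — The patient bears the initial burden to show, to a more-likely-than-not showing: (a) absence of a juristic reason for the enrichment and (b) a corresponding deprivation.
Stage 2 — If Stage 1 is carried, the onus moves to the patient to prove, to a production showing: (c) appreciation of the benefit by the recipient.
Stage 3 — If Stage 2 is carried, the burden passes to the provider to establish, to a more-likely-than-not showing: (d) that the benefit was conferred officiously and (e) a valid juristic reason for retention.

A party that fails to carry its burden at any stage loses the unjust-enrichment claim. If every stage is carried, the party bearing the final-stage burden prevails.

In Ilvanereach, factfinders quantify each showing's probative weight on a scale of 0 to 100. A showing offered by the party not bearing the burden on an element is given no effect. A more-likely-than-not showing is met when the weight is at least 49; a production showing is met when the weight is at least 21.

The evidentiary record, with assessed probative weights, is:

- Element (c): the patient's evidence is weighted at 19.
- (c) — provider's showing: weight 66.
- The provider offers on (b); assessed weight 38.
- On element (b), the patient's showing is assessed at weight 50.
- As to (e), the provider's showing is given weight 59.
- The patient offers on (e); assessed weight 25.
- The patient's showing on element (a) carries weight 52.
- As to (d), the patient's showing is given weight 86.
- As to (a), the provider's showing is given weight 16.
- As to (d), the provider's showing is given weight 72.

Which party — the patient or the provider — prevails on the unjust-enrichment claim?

provider

At Stage 1 the patient must meet a more-likely-than-not showing (weight is at least 49): on (a) the weight is 52 (the provider's 16 is given no effect), ≥ 49, so (a) meets the standard; on (b) the weight is 50 (the provider's 38 is given no effect), which does reach 49, so (b) meets the standard.
  Stage 1 is satisfied; the patient continues to bear the burden.
At Stage 2 the patient must meet a production showing (weight is at least 21): on (c) the weight is 19 (the provider's 66 is given no effect), < 21, so (c) does not meet the standard.
  The patient does not carry Stage 2.
The provider prevails.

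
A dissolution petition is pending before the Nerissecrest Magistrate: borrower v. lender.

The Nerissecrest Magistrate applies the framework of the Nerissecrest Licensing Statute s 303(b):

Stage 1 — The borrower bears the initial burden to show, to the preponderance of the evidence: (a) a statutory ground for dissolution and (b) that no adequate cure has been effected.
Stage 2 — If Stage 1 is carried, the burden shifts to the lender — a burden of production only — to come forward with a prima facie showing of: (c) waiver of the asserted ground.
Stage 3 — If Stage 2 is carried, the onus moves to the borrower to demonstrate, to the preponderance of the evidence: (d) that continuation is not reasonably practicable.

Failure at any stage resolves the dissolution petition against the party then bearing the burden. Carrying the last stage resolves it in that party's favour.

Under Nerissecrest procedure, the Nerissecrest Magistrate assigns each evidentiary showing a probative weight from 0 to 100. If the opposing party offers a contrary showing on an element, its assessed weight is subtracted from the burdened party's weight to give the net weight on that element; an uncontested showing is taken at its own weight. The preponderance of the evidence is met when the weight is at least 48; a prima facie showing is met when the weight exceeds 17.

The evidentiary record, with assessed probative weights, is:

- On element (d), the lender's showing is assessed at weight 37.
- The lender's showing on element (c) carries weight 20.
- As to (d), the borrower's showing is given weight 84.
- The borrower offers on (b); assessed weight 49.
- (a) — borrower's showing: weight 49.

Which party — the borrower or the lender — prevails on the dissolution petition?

lender

Stage 1 — burden on borrower; standard: the preponderance of the evidence (weight is at least 48).
    (a): 49 ≥ 48 [met]
    (b): 49 ≥ 48 [met]
  All elements met. The burden passes to the lender.
Stage 2 — burden on lender; standard: a prima facie showing (weight exceeds 17).
    (c): 20 > 17 [met]
  Stage 2 is satisfied; the onus moves to the borrower.
Stage 3 — burden on borrower; standard: the preponderance of the evidence (weight is at least 48).
    (d): 84 − 37 = 47 < 48 [not met]
  Not every element is met, so the borrower fails to carry Stage 3.
So the lender prevails.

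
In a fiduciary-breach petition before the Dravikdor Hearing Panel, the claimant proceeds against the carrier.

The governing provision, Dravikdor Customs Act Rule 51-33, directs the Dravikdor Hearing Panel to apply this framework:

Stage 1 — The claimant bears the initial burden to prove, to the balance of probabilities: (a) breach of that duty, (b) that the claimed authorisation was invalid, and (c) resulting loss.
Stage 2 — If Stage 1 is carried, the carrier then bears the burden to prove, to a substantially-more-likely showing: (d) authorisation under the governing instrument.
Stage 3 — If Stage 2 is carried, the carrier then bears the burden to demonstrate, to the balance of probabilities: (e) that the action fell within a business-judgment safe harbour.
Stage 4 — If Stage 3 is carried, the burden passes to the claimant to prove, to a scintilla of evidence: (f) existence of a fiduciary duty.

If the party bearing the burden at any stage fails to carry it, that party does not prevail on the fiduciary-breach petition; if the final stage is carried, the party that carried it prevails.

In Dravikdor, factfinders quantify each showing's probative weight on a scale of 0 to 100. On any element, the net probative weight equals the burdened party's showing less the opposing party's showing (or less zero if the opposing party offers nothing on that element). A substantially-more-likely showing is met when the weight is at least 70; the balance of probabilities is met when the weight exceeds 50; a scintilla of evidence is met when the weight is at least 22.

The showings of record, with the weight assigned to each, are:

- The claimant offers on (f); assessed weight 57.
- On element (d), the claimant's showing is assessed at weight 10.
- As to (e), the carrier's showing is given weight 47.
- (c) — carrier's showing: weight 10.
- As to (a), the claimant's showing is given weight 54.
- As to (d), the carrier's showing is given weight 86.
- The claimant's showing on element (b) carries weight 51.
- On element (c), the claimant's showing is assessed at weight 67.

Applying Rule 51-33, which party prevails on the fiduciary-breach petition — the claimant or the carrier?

At Stage 1 the claimant must meet the balance of probabilities (weight exceeds 50): on (a) the weight is 54, > 50, so (a) meets the standard; on (b) the weight is 51, > 50, so (b) meets the standard; on (c) the weight is 67 less the opposing 10 gives net 57, > 50, so (c) meets the standard.
  The claimant carries Stage 1; the carrier now bears the burden.
At Stage 2 the carrier must meet a substantially-more-likely showing (weight is at least 70): on (d) the weight is 86 less the opposing 10 gives net 76, which does reach 70, so (d) meets the standard.
  Stage 2 is satisfied; the carrier continues to bear the burden.
At Stage 3 the carrier must meet the balance of probabilities (weight exceeds 50): on (e) the weight is 47, which does not exceed 50, so (e) does not meet the standard.
  Stage 3 not carried; the carrier fails its burden.
So the claimant prevails.

claimant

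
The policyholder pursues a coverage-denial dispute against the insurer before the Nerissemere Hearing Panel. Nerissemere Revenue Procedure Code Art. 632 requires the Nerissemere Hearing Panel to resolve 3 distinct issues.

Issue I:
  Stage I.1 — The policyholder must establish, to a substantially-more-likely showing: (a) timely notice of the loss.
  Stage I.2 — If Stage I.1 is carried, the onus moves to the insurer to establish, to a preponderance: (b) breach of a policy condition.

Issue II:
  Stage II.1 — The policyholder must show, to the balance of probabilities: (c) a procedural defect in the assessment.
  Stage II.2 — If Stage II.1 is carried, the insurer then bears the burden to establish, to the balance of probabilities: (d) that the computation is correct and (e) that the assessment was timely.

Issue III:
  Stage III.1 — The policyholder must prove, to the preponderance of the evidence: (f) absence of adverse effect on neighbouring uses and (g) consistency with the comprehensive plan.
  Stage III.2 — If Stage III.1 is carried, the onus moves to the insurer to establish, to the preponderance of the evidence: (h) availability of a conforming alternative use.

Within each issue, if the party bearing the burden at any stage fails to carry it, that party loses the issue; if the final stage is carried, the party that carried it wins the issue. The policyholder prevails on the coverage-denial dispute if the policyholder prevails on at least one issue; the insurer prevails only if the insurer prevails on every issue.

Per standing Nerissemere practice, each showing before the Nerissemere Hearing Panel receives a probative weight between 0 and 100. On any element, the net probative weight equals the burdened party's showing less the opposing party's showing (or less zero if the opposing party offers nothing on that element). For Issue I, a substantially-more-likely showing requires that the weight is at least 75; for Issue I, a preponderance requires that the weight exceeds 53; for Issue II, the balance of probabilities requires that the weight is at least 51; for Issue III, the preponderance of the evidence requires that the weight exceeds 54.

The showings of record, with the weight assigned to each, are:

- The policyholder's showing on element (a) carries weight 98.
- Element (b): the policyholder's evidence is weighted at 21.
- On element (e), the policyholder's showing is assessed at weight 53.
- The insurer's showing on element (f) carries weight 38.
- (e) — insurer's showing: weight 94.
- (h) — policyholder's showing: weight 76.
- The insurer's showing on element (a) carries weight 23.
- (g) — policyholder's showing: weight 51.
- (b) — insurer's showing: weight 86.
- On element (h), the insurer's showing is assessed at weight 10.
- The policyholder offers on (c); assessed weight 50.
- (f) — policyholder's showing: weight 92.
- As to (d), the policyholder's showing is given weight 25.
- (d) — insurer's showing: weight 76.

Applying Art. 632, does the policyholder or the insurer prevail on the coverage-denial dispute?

insurer

— Issue I —
Stage I.1 — burden on policyholder; standard: a substantially-more-likely showing (weight is at least 75).
    (a): 98 − 23 = 75 ≥ 75 [met]
  Stage I.1 is satisfied; the onus moves to the insurer.
Stage I.2 — burden on insurer; standard: a preponderance (weight exceeds 53).
    (b): 86 − 21 = 65 > 53 [met]
  All elements met at the final stage.
With every stage satisfied, the insurer prevails on this issue.
— Issue II —
At Stage II.1 the policyholder must meet the balance of probabilities (weight is at least 51): on (c) the weight is 50, < 51, so (c) does not meet the standard.
  Stage II.1 not carried; the policyholder fails its burden.
So the insurer prevails on this issue.
— Issue III —
At Stage III.1 the policyholder must meet the preponderance of the evidence (weight exceeds 54): on (f) the weight is 92 less the opposing 38 gives net 54, which does not exceed 54, so (f) does not meet the standard; on (g) the weight is 51, which does not exceed 54, so (g) does not meet the standard.
  The policyholder does not carry Stage III.1.
The insurer prevails on this issue.
Per-issue: Issue I → insurer; Issue II → insurer; Issue III → insurer. The policyholder must prevail on at least one issue; overall, the insurer prevails.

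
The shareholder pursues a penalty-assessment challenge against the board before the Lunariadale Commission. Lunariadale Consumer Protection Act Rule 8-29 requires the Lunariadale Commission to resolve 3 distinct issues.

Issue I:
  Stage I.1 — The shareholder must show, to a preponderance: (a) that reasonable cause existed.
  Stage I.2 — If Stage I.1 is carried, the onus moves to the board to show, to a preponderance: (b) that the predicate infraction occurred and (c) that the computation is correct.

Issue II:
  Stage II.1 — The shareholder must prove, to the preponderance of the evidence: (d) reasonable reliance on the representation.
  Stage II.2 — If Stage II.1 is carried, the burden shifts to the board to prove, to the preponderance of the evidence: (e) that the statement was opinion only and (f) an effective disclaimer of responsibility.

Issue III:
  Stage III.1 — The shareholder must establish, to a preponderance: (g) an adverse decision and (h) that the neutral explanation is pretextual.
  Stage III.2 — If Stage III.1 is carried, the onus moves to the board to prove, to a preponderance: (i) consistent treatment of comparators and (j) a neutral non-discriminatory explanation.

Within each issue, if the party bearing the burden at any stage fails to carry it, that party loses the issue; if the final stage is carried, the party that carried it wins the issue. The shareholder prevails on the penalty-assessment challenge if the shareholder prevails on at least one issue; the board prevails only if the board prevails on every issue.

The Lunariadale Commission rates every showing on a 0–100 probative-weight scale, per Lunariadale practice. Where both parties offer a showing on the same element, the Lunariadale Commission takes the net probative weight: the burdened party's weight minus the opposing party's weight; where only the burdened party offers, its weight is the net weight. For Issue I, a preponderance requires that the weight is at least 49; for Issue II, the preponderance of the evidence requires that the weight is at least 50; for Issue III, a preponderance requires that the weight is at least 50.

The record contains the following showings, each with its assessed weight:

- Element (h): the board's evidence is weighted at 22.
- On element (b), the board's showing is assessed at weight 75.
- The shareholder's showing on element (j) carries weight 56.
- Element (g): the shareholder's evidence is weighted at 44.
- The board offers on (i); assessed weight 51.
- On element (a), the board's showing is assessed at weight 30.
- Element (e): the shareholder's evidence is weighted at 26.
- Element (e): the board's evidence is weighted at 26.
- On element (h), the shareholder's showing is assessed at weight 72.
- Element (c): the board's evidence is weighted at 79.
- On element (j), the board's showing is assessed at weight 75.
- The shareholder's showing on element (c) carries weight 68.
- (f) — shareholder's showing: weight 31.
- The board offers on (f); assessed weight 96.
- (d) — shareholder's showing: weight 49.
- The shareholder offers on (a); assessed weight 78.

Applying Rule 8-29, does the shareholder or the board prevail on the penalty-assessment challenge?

— Issue I —
Stage I.1 — burden on shareholder; standard: a preponderance (weight is at least 49).
    (a): 78 − 30 = 48 < 49 [not met]
  The shareholder does not carry Stage I.1.
The analysis ends at Stage I.1; the board prevails on this issue.
— Issue II —
At Stage II.1 the shareholder must meet the preponderance of the evidence (weight is at least 50): on (d) the weight is 49, which does not reach 50, so (d) does not meet the standard.
  Stage II.1 not carried; the shareholder fails its burden.
The board prevails on this issue.
— Issue III —
Stage III.1 — burden on shareholder; standard: a preponderance (weight is at least 50).
    (g): 44 < 50 [not met]
    (h): 72 − 22 = 50 ≥ 50 [met]
  Stage III.1 not carried; the shareholder fails its burden.
The analysis ends at Stage III.1; the board prevails on this issue.
Per-issue: Issue I → board; Issue II → board; Issue III → board. The shareholder must prevail on at least one issue; overall, the board prevails.

board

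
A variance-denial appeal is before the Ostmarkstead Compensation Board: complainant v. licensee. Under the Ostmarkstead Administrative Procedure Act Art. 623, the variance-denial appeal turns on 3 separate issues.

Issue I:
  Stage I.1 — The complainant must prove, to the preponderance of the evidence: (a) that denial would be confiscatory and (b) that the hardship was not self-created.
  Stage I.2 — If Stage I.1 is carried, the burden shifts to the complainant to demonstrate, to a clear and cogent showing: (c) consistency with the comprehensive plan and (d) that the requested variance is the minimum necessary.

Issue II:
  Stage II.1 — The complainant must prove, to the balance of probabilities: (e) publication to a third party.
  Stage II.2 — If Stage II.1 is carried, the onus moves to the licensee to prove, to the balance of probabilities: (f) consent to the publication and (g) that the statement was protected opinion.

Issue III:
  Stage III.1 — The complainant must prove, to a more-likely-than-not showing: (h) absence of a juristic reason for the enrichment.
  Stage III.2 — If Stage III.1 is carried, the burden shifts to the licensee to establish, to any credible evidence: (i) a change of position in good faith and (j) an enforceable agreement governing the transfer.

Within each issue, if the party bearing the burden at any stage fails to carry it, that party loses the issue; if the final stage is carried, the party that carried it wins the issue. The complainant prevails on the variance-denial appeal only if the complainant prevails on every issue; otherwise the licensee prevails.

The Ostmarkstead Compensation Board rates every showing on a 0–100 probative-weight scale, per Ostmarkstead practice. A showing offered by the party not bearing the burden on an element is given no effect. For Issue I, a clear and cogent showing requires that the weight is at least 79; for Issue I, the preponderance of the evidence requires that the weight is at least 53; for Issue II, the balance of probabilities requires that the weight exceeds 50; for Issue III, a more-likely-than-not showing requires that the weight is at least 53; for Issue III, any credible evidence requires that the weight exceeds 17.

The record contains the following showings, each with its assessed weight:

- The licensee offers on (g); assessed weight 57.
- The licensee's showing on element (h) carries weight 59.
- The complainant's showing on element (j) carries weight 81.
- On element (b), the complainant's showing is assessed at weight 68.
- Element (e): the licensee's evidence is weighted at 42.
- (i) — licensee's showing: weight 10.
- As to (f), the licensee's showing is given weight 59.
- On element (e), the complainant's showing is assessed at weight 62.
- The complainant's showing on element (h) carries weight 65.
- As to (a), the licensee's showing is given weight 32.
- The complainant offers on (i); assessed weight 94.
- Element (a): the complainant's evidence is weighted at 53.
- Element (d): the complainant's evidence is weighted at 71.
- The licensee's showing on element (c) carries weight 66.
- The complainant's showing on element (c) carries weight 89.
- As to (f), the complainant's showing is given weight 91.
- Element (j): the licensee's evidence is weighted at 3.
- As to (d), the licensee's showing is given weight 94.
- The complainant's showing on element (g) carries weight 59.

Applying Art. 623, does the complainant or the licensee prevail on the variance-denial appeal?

— Issue I —
Stage I.1 — burden on complainant; standard: the preponderance of the evidence (weight is at least 53).
    (a): 53 (licensee's 32 disregarded) ≥ 53 [met]
    (b): 68 ≥ 53 [met]
  All elements met. The complainant retains the burden for Stage I.2.
Stage I.2 — burden on complainant; standard: a clear and cogent showing (weight is at least 79).
    (c): 89 (licensee's 66 disregarded) ≥ 79 [met]
    (d): 71 (licensee's 94 disregarded) < 79 [not met]
  Stage I.2 not carried; the complainant fails its burden.
The analysis ends at Stage I.2; the licensee prevails on this issue.
— Issue II —
At Stage II.1 the complainant must meet the balance of probabilities (weight exceeds 50): on (e) the weight is 62 (the licensee's 42 is given no effect), which does exceed 50, so (e) meets the standard.
  The complainant carries Stage II.1; the licensee now bears the burden.
At Stage II.2 the licensee must meet the balance of probabilities (weight exceeds 50): on (f) the weight is 59 (the complainant's 91 is given no effect), which does exceed 50, so (f) meets the standard; on (g) the weight is 57 (the complainant's 59 is given no effect), which does exceed 50, so (g) meets the standard.
  All elements met at the final stage.
All stages carried — the licensee prevails on this issue.
— Issue III —
Stage III.1 — burden on complainant; standard: a more-likely-than-not showing (weight is at least 53).
    (h): 65 (licensee's 59 disregarded) ≥ 53 [met]
  The complainant carries Stage III.1; the licensee now bears the burden.
Stage III.2 — burden on licensee; standard: any credible evidence (weight exceeds 17).
    (i): 10 (complainant's 94 disregarded) ≤ 17 [not met]
    (j): 3 (complainant's 81 disregarded) ≤ 17 [not met]
  Stage III.2 not carried; the licensee fails its burden.
The analysis ends at Stage III.2; the complainant prevails on this issue.
Per-issue: Issue I → licensee; Issue II → licensee; Issue III → complainant. The complainant must prevail on every issue; overall, the licensee prevails.

licensee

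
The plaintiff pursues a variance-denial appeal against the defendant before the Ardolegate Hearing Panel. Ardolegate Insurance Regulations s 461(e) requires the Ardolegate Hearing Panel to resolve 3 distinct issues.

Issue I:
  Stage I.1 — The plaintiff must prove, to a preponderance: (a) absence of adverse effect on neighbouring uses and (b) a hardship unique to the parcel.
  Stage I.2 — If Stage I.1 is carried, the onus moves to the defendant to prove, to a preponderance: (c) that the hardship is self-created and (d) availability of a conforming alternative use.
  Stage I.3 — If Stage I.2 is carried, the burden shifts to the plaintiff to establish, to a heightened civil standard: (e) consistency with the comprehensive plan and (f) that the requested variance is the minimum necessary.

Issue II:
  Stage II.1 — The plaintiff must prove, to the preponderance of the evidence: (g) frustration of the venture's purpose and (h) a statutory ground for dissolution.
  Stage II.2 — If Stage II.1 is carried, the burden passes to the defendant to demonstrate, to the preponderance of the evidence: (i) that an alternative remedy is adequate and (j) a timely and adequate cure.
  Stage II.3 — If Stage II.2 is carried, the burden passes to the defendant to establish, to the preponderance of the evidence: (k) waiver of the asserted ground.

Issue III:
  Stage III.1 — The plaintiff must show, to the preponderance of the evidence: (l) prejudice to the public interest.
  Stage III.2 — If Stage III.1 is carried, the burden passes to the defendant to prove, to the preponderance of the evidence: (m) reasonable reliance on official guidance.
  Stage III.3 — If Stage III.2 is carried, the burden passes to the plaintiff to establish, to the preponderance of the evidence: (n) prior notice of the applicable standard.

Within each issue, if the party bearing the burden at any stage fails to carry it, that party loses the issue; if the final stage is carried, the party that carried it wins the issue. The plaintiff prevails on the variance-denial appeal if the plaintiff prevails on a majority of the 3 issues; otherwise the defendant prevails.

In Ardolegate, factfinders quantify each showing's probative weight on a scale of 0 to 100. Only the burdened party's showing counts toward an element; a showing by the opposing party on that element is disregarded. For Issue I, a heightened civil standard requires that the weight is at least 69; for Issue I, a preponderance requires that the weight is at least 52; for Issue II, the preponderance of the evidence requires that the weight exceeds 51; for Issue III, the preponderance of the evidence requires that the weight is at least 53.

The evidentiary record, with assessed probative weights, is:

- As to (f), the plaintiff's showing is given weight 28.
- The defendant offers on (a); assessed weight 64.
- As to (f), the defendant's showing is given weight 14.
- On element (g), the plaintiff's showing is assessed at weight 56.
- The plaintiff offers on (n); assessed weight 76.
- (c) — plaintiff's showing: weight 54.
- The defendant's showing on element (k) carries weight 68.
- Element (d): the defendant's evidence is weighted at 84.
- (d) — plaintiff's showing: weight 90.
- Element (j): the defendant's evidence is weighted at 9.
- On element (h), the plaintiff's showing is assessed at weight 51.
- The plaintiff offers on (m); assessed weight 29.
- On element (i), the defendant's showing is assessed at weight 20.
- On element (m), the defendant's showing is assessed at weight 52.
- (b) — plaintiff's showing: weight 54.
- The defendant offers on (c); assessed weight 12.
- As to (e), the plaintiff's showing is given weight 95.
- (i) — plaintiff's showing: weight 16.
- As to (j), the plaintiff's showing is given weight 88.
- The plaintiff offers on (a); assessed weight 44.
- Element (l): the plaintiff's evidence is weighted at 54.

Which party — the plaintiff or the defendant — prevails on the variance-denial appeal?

defendant

— Issue I —
Stage I.1 — burden on plaintiff; standard: a preponderance (weight is at least 52).
    (a): 44 (defendant's 64 disregarded) < 52 [not met]
    (b): 54 ≥ 52 [met]
  Stage I.1 not carried; the plaintiff fails its burden.
The defendant prevails on this issue.
— Issue II —
Stage II.1 — burden on plaintiff; standard: the preponderance of the evidence (weight exceeds 51).
    (g): 56 > 51 [met]
    (h): 51 ≤ 51 [not met]
  Not every element is met, so the plaintiff fails to carry Stage II.1.
So the defendant prevails on this issue.
— Issue III —
Stage III.1 (plaintiff, the preponderance of the evidence, weight is at least 53): (l) 54 ≥ 53 — meets.
  The plaintiff carries Stage III.1; the defendant now bears the burden.
Stage III.2 (defendant, the preponderance of the evidence, weight is at least 53): (m) 52 (plaintiff's 29 disregarded) < 53 — fails.
  The defendant does not carry Stage III.2.
So the plaintiff prevails on this issue.
Per-issue: Issue I → defendant; Issue II → defendant; Issue III → plaintiff. The plaintiff must prevail on a majority of issues; overall, the defendant prevails.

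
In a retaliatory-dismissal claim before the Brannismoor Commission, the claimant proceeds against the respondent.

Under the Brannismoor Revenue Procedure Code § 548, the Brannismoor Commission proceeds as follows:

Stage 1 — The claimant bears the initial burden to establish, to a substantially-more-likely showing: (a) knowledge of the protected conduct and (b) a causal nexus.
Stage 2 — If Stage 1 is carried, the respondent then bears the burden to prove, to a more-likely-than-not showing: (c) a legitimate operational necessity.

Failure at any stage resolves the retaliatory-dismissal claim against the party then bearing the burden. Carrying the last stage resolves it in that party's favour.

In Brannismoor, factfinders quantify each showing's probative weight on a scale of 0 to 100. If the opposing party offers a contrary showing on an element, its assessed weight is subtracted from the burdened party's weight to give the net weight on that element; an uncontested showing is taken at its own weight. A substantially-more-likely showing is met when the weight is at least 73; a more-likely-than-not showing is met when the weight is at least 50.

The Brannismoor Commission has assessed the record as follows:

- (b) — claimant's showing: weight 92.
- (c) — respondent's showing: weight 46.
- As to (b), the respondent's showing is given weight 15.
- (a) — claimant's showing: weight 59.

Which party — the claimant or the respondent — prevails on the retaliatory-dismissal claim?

At Stage 1 the claimant must meet a substantially-more-likely showing (weight is at least 73): on (a) the weight is 59, which does not reach 73, so (a) does not meet the standard; on (b) the weight is 92 less the opposing 15 gives net 77, which does reach 73, so (b) meets the standard.
  The claimant does not carry Stage 1.
So the respondent prevails.

respondent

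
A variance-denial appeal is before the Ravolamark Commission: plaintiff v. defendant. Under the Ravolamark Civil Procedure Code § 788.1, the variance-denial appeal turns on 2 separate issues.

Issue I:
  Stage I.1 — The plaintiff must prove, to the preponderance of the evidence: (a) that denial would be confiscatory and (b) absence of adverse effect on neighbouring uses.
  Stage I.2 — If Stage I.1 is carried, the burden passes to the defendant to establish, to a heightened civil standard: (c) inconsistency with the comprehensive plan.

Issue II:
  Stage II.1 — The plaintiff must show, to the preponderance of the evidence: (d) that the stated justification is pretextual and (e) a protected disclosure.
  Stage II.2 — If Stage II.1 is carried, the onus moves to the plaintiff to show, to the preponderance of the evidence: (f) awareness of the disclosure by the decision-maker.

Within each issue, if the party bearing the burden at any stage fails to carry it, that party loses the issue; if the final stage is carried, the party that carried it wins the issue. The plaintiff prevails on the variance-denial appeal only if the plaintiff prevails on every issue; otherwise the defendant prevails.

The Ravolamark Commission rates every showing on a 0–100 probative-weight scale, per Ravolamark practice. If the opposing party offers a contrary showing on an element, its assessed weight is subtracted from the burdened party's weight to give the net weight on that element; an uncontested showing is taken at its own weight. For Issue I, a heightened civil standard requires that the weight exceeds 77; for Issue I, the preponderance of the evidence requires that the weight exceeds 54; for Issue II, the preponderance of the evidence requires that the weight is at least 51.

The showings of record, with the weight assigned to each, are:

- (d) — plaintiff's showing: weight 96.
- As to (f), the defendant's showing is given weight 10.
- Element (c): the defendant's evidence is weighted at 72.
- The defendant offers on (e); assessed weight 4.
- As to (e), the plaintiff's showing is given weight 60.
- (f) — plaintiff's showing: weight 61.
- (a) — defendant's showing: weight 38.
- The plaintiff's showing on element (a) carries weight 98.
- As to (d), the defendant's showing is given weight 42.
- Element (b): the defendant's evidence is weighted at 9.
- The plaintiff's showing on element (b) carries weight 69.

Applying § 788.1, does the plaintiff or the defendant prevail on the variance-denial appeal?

plaintiff

— Issue I —
Stage I.1 — burden on plaintiff; standard: the preponderance of the evidence (weight exceeds 54).
    (a): 98 − 38 = 60 > 54 [met]
    (b): 69 − 9 = 60 > 54 [met]
  Stage I.1 carried; the burden shifts to the defendant.
Stage I.2 — burden on defendant; standard: a heightened civil standard (weight exceeds 77).
    (c): 72 ≤ 77 [not met]
  Not every element is met, so the defendant fails to carry Stage I.2.
So the plaintiff prevails on this issue.
— Issue II —
Stage II.1 (plaintiff, the preponderance of the evidence, weight is at least 51): (d) net 96−42=54 ≥ 51 — meets; (e) net 60−4=56 ≥ 51 — meets.
  All elements met. The plaintiff retains the burden for Stage II.2.
Stage II.2 (plaintiff, the preponderance of the evidence, weight is at least 51): (f) net 61−10=51 ≥ 51 — meets.
  Stage II.2 carried; the final stage is satisfied.
All stages carried — the plaintiff prevails on this issue.
Per-issue: Issue I → plaintiff; Issue II → plaintiff. The plaintiff must prevail on every issue; overall, the plaintiff prevails.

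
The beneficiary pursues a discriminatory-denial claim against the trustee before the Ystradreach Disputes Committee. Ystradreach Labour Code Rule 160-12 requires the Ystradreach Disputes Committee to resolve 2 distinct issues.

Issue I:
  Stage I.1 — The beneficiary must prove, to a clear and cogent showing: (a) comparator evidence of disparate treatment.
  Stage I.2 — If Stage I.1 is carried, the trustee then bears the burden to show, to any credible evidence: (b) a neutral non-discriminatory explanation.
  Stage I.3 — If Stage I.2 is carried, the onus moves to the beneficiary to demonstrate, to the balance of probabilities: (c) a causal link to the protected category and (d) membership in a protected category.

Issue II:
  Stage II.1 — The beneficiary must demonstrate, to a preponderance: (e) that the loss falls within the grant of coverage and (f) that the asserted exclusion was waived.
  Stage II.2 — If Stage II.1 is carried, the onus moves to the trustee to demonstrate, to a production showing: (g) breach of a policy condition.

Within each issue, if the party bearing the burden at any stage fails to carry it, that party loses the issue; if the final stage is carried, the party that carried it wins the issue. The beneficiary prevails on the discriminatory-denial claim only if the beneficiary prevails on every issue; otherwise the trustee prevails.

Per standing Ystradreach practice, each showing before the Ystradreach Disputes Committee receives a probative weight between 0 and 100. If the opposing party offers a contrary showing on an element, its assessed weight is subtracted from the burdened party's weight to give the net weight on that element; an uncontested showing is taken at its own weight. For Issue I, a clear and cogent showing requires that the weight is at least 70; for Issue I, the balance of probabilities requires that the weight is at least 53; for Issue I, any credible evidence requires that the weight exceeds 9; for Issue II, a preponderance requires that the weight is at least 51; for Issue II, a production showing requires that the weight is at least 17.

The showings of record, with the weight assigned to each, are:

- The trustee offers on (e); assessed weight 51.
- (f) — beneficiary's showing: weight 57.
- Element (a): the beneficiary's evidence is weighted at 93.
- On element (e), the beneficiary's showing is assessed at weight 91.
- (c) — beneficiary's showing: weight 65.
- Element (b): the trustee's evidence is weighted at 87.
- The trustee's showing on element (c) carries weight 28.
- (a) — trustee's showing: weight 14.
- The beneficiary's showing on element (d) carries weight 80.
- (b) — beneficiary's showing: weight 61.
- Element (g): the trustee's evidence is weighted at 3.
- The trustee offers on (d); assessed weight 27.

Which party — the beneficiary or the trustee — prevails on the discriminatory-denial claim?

trustee

— Issue I —
Stage I.1 (beneficiary, a clear and cogent showing, weight is at least 70): (a) net 93−14=79 ≥ 70 — meets.
  Stage I.1 is satisfied; the onus moves to the trustee.
Stage I.2 (trustee, any credible evidence, weight exceeds 9): (b) net 87−61=26 > 9 — meets.
  Stage I.2 is satisfied; the onus moves to the beneficiary.
Stage I.3 (beneficiary, the balance of probabilities, weight is at least 53): (c) net 65−28=37 < 53 — fails; (d) net 80−27=53 ≥ 53 — meets.
  The beneficiary does not carry Stage I.3.
The trustee prevails on this issue.
— Issue II —
Stage II.1 (beneficiary, a preponderance, weight is at least 51): (e) net 91−51=40 < 51 — fails; (f) 57 ≥ 51 — meets.
  The beneficiary does not carry Stage II.1.
The analysis ends at Stage II.1; the trustee prevails on this issue.
Per-issue: Issue I → trustee; Issue II → trustee. The beneficiary must prevail on every issue; overall, the trustee prevails.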